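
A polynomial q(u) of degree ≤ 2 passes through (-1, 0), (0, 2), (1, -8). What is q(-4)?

Using the Lagrange interpolation formula with nodes -1, 0, 1:
  L_0(u) = u(u - 1) / 2
  L_1(u) = (u + 1)(u - 1) / -1
  L_2(u) = (u + 1)u / 2
Then q(u) = 0·L_0(u) + 2·L_1(u) - 8·L_2(u).
Expanding and collecting terms gives q(u) = -6u^2 - 4u + 2.
Evaluating at u = -4: q(-4) = -78.

-78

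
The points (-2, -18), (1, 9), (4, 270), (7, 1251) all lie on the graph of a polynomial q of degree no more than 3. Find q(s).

q(s) = 3s^3 + 4s^2 + 4s - 2

Write q(s) = as^3 + bs^2 + cs + d. Substituting each data point gives a linear system:
  -8a + 4b - 2c + d = -18
  a + b + c + d = 9
  64a + 16b + 4c + d = 270
  343a + 49b + 7c + d = 1251
Solving the system yields a = 3, b = 4, c = 4, d = -2.
So q(s) = 3s³ + 4s² + 4s - 2.
Check: q(-2) = -18. ✓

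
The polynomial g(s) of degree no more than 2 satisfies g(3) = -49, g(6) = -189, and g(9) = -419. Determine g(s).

g(s) = -5s^2 - (5/3)s + 1

Write g(s) = as^2 + bs + c. Substituting each data point gives a linear system:
  9a + 3b + c = -49
  36a + 6b + c = -189
  81a + 9b + c = -419
Solving the system yields a = -5, b = -5/3, c = 1.
So g(s) = -5s² - (5/3)s + 1.
Check: g(3) = -49. ✓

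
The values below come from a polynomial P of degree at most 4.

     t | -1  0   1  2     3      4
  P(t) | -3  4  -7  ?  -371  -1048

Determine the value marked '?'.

-90

The 5 known points determine the degree-4 polynomial uniquely.
Write P(t) = at^4 + bt^3 + ct^2 + dt + e. Substituting each data point gives a linear system:
  a - b + c - d + e = -3
  e = 4
  a + b + c + d + e = -7
  81a + 27b + 9c + 3d + e = -371
  256a + 64b + 16c + 4d + e = -1048
Solving the system yields a = -3, b = -3, c = -6, d = 1, e = 4.
So P(t) = -3t^4 - 3t^3 - 6t^2 + t + 4.
Then P(2) = -90.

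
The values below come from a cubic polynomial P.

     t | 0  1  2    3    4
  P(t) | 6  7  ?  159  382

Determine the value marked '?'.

46

The 4 known points determine the degree-3 polynomial uniquely.
Write P(t) = at^3 + bt^2 + ct + d. Substituting each data point gives a linear system:
  d = 6
  a + b + c + d = 7
  27a + 9b + 3c + d = 159
  64a + 16b + 4c + d = 382
Solving the system yields a = 6, b = 1, c = -6, d = 6.
So P(t) = 6t^3 + t^2 - 6t + 6.
Then P(2) = 46.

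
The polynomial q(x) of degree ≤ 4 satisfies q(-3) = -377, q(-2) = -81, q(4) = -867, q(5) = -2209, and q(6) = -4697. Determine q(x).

q(x) = -4x^4 + 2x^3 + x^2 + 3x + 1

Write q(x) = ax^4 + bx^3 + cx^2 + dx + e. Substituting each data point gives a linear system:
  81a - 27b + 9c - 3d + e = -377
  16a - 8b + 4c - 2d + e = -81
  256a + 64b + 16c + 4d + e = -867
  625a + 125b + 25c + 5d + e = -2209
  1296a + 216b + 36c + 6d + e = -4697
Solving the system yields a = -4, b = 2, c = 1, d = 3, e = 1.
So q(x) = -4x⁴ + 2x³ + x² + 3x + 1.
Check: q(-3) = -377. ✓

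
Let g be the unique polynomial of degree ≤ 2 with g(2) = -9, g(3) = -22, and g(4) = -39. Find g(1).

0

Write g(n) = an^2 + bn + c. Substituting each data point gives a linear system:
  4a + 2b + c = -9
  9a + 3b + c = -22
  16a + 4b + c = -39
Solving the system yields a = -2, b = -3, c = 5.
So g(n) = -2n^2 - 3n + 5.
Then g(1) = 0.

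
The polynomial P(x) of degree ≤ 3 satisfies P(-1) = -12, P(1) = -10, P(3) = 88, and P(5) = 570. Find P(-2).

-67

Using the Lagrange interpolation formula with nodes -1, 1, 3, 5:
  L_0(x) = (x - 1)(x - 3)(x - 5) / -48
  L_1(x) = (x + 1)(x - 3)(x - 5) / 16
  L_2(x) = (x + 1)(x - 1)(x - 5) / -16
  L_3(x) = (x + 1)(x - 1)(x - 3) / 48
Then P(x) = -12·L_0(x) - 10·L_1(x) + 88·L_2(x) + 570·L_3(x).
Expanding and collecting terms gives P(x) = 6x^3 - 6x^2 - 5x - 5.
Evaluating at x = -2: P(-2) = -67.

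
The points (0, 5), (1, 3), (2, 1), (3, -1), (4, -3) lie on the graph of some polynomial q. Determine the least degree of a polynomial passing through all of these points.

Forward differences of the values at s = 0, 1, 2, 3, 4:
  q  : 5  3  1  -1  -3
  Δ  : -2  -2  -2  -2
  Δ^2: 0  0  0
  Δ^3: 0  0
  Δ^4: 0
The first differences are constant (-2) and nonzero, while all higher differences vanish, so the minimal degree is 1.

1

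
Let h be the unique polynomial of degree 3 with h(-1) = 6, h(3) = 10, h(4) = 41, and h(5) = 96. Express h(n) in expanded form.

Using the Lagrange interpolation formula with nodes -1, 3, 4, 5:
  L_0(n) = (n - 3)(n - 4)(n - 5) / -120
  L_1(n) = (n + 1)(n - 4)(n - 5) / 8
  L_2(n) = (n + 1)(n - 3)(n - 5) / -5
  L_3(n) = (n + 1)(n - 3)(n - 4) / 12
Then h(n) = 6·L_0(n) + 10·L_1(n) + 41·L_2(n) + 96·L_3(n).
Expanding and collecting terms gives h(n) = n³ - 6n + 1.
Check: h(5) = 96. ✓

h(n) = n^3 - 6n + 1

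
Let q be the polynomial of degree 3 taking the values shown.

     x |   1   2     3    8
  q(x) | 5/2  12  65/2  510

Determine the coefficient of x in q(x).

4

Write q(x) = ax^3 + bx^2 + cx + d. Substituting each data point gives a linear system:
  a + b + c + d = 5/2
  8a + 4b + 2c + d = 12
  27a + 9b + 3c + d = 65/2
  512a + 64b + 8c + d = 510
Solving the system yields a = 1, b = -1/2, c = 4, d = -2.
So q(x) = x^3 - (1/2)x^2 + 4x - 2.
The coefficient of x is 4.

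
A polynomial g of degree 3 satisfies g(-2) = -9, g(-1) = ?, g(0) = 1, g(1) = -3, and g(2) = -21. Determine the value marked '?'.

The 4 known points determine the degree-3 polynomial uniquely.
Write g(u) = au^3 + bu^2 + cu + d. Substituting each data point gives a linear system:
  -8a + 4b - 2c + d = -9
  d = 1
  a + b + c + d = -3
  8a + 4b + 2c + d = -21
Solving the system yields a = -1, b = -4, c = 1, d = 1.
So g(u) = -u^3 - 4u^2 + u + 1.
Then g(-1) = -3.

-3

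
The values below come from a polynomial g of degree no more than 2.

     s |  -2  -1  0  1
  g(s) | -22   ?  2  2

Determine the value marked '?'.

On equispaced nodes a degree-2 polynomial has vanishing third forward difference, so
  - g(-2) + 3·g(-1) - 3·g(0) + g(1) = 0.
Substituting the known values and solving for g(-1):
  3·g(-1) = -18
  g(-1) = -6.

-6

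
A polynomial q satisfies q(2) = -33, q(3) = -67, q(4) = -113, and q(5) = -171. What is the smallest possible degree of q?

Forward differences of the values at s = 2, 3, 4, 5:
  q  : -33  -67  -113  -171
  Δ  : -34  -46  -58
  Δ^2: -12  -12
  Δ^3: 0
The second differences are constant (-12) and nonzero, while all higher differences vanish, so the minimal degree is 2.

2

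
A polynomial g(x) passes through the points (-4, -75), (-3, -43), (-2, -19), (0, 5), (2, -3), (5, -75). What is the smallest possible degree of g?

Divided differences on the nodes -4, -3, -2, 0, 2, 5:
  order 0: -75  -43  -19  5  -3  -75
  order 1: 32  24  12  -4  -24
  order 2: -4  -4  -4  -4
  order 3: 0  0  0
  order 4: 0  0
  order 5: 0
The order-2 divided differences are all -4 (nonzero) and every higher order vanishes, so the data lies on a polynomial of degree exactly 2.

2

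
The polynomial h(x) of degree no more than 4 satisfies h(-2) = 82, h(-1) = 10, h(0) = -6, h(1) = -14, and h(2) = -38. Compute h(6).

Write h(x) = ax^4 + bx^3 + cx^2 + dx + e. Substituting each data point gives a linear system:
  16a - 8b + 4c - 2d + e = 82
  a - b + c - d + e = 10
  e = -6
  a + b + c + d + e = -14
  16a + 8b + 4c + 2d + e = -38
Solving the system yields a = 1, b = -6, c = 3, d = -6, e = -6.
So h(x) = x⁴ - 6x³ + 3x² - 6x - 6.
Then h(6) = 66.

66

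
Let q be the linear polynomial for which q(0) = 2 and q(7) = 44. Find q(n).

q(n) = 6n + 2

Write q(n) = an + b. Substituting each data point gives a linear system:
  b = 2
  7a + b = 44
Solving the system yields a = 6, b = 2.
So q(n) = 6n + 2.
Check: q(0) = 2. ✓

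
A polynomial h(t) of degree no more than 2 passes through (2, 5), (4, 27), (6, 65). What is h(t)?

h(t) = 2t^2 - t - 1

Using the Lagrange interpolation formula with nodes 2, 4, 6:
  L_0(t) = (t - 4)(t - 6) / 8
  L_1(t) = (t - 2)(t - 6) / -4
  L_2(t) = (t - 2)(t - 4) / 8
Then h(t) = 5·L_0(t) + 27·L_1(t) + 65·L_2(t).
Expanding and collecting terms gives h(t) = 2t² - t - 1.
Check: h(2) = 5. ✓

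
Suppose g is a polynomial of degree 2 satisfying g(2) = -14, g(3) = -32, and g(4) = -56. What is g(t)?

Using the Lagrange interpolation formula with nodes 2, 3, 4:
  L_0(t) = (t - 3)(t - 4) / 2
  L_1(t) = (t - 2)(t - 4) / -1
  L_2(t) = (t - 2)(t - 3) / 2
Then g(t) = -14·L_0(t) - 32·L_1(t) - 56·L_2(t).
Expanding and collecting terms gives g(t) = -3t² - 3t + 4.
Check: g(3) = -32. ✓

g(t) = -3t^2 - 3t + 4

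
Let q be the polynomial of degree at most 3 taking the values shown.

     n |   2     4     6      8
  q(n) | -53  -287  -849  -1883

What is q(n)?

Using the Lagrange interpolation formula with nodes 2, 4, 6, 8:
  L_0(n) = (n - 4)(n - 6)(n - 8) / -48
  L_1(n) = (n - 2)(n - 6)(n - 8) / 16
  L_2(n) = (n - 2)(n - 4)(n - 8) / -16
  L_3(n) = (n - 2)(n - 4)(n - 6) / 48
Then q(n) = -53·L_0(n) - 287·L_1(n) - 849·L_2(n) - 1883·L_3(n).
Expanding and collecting terms gives q(n) = -3n^3 - 5n^2 - 3n - 3.
Check: q(6) = -849. ✓

q(n) = -3n^3 - 5n^2 - 3n - 3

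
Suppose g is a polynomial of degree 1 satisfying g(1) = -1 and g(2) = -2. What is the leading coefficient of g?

-1

Write g(t) = at + b. Substituting each data point gives a linear system:
  a + b = -1
  2a + b = -2
Solving the system yields a = -1, b = 0.
So g(t) = -t.
The leading coefficient is -1.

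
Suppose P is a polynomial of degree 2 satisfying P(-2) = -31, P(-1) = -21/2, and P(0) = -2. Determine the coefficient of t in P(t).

Write P(t) = at^2 + bt + c. Substituting each data point gives a linear system:
  4a - 2b + c = -31
  a - b + c = -21/2
  c = -2
Solving the system yields a = -6, b = 5/2, c = -2.
So P(t) = -6t² + (5/2)t - 2.
The coefficient of t is 5/2.

5/2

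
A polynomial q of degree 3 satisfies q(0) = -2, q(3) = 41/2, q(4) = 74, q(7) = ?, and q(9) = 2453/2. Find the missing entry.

1081/2

The 4 known points determine the degree-3 polynomial uniquely.
Write q(t) = at^3 + bt^2 + ct + d. Substituting each data point gives a linear system:
  d = -2
  27a + 9b + 3c + d = 41/2
  64a + 16b + 4c + d = 74
  729a + 81b + 9c + d = 2453/2
Solving the system yields a = 2, b = -5/2, c = -3, d = -2.
So q(t) = 2t^3 - (5/2)t^2 - 3t - 2.
Then q(7) = 1081/2.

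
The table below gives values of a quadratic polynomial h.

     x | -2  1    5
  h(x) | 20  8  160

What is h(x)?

h(x) = 6x^2 + 2x

Write h(x) = ax^2 + bx + c. Substituting each data point gives a linear system:
  4a - 2b + c = 20
  a + b + c = 8
  25a + 5b + c = 160
Solving the system yields a = 6, b = 2, c = 0.
So h(x) = 6x^2 + 2x.
Check: h(-2) = 20. ✓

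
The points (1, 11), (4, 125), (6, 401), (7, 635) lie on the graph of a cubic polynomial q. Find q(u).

q(u) = 2u^3 - 2u^2 + 6u + 5

Write q(u) = au^3 + bu^2 + cu + d. Substituting each data point gives a linear system:
  a + b + c + d = 11
  64a + 16b + 4c + d = 125
  216a + 36b + 6c + d = 401
  343a + 49b + 7c + d = 635
Solving the system yields a = 2, b = -2, c = 6, d = 5.
So q(u) = 2u³ - 2u² + 6u + 5.
Check: q(7) = 635. ✓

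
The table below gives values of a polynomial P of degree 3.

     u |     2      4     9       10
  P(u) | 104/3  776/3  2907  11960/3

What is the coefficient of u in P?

Write P(u) = au^3 + bu^2 + cu + d. Substituting each data point gives a linear system:
  8a + 4b + 2c + d = 104/3
  64a + 16b + 4c + d = 776/3
  729a + 81b + 9c + d = 2907
  1000a + 100b + 10c + d = 11960/3
Solving the system yields a = 4, b = -1/3, c = 2, d = 0.
So P(u) = 4u³ - (1/3)u² + 2u.
The coefficient of u is 2.

2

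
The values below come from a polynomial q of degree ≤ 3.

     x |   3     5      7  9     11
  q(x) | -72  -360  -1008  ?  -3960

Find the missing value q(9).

-2160

On equispaced nodes a degree-3 polynomial has vanishing fourth forward difference, so
  q(3) - 4·q(5) + 6·q(7) - 4·q(9) + q(11) = 0.
Substituting the known values and solving for q(9):
  -4·q(9) = 8640
  q(9) = -2160.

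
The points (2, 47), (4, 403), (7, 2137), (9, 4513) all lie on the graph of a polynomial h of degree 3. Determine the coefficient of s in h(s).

Write h(s) = as^3 + bs^2 + cs + d. Substituting each data point gives a linear system:
  8a + 4b + 2c + d = 47
  64a + 16b + 4c + d = 403
  343a + 49b + 7c + d = 2137
  729a + 81b + 9c + d = 4513
Solving the system yields a = 6, b = 2, c = -2, d = -5.
So h(s) = 6s^3 + 2s^2 - 2s - 5.
The coefficient of s is -2.

-2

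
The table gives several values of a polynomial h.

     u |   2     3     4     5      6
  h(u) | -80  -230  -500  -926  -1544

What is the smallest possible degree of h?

3

Forward differences of the values at u = 2, 3, 4, 5, 6:
  h  : -80  -230  -500  -926  -1544
  Δ  : -150  -270  -426  -618
  Δ^2: -120  -156  -192
  Δ^3: -36  -36
  Δ^4: 0
The third differences are constant (-36) and nonzero, while all higher differences vanish, so the minimal degree is 3.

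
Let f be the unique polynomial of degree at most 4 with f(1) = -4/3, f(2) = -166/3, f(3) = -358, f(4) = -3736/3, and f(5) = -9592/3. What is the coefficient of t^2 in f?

5/3

Write f(t) = at^4 + bt^3 + ct^2 + dt + e. Substituting each data point gives a linear system:
  a + b + c + d + e = -4/3
  16a + 8b + 4c + 2d + e = -166/3
  81a + 27b + 9c + 3d + e = -358
  256a + 64b + 16c + 4d + e = -3736/3
  625a + 125b + 25c + 5d + e = -9592/3
Solving the system yields a = -6, b = 4, c = 5/3, d = 3, e = -4.
So f(t) = -6t^4 + 4t^3 + (5/3)t^2 + 3t - 4.
The coefficient of t^2 is 5/3.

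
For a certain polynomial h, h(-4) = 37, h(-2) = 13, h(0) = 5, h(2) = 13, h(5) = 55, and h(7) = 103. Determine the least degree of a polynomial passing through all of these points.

Divided differences on the nodes -4, -2, 0, 2, 5, 7:
  order 0: 37  13  5  13  55  103
  order 1: -12  -4  4  14  24
  order 2: 2  2  2  2
  order 3: 0  0  0
  order 4: 0  0
  order 5: 0
The order-2 divided differences are all 2 (nonzero) and every higher order vanishes, so the data lies on a polynomial of degree exactly 2.

2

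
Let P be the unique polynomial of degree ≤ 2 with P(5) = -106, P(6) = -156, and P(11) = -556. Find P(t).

P(t) = -5t^2 + 5t - 6

Write P(t) = at^2 + bt + c. Substituting each data point gives a linear system:
  25a + 5b + c = -106
  36a + 6b + c = -156
  121a + 11b + c = -556
Solving the system yields a = -5, b = 5, c = -6.
So P(t) = -5t² + 5t - 6.
Check: P(11) = -556. ✓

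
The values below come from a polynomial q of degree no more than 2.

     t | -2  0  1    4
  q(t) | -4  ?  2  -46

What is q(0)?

6

The 3 known points determine the degree-2 polynomial uniquely.
Write q(t) = at^2 + bt + c. Substituting each data point gives a linear system:
  4a - 2b + c = -4
  a + b + c = 2
  16a + 4b + c = -46
Solving the system yields a = -3, b = -1, c = 6.
So q(t) = -3t^2 - t + 6.
Then q(0) = 6.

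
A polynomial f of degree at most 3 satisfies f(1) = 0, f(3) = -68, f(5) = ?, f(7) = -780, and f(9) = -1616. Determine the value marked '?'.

-296

The 4 known points determine the degree-3 polynomial uniquely.
Write f(t) = at^3 + bt^2 + ct + d. Substituting each data point gives a linear system:
  a + b + c + d = 0
  27a + 9b + 3c + d = -68
  343a + 49b + 7c + d = -780
  729a + 81b + 9c + d = -1616
Solving the system yields a = -2, b = -2, c = 0, d = 4.
So f(t) = -2t^3 - 2t^2 + 4.
Then f(5) = -296.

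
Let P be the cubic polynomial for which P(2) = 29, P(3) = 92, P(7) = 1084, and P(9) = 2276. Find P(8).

Write P(x) = ax^3 + bx^2 + cx + d. Substituting each data point gives a linear system:
  8a + 4b + 2c + d = 29
  27a + 9b + 3c + d = 92
  343a + 49b + 7c + d = 1084
  729a + 81b + 9c + d = 2276
Solving the system yields a = 3, b = 1, c = 1, d = -1.
So P(x) = 3x³ + x² + x - 1.
Then P(8) = 1607.

1607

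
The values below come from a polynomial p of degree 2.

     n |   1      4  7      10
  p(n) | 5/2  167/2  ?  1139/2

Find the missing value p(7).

On equispaced nodes a degree-2 polynomial has vanishing third forward difference, so
  - p(1) + 3·p(4) - 3·p(7) + p(10) = 0.
Substituting the known values and solving for p(7):
  -3·p(7) = -1635/2
  p(7) = 545/2.

545/2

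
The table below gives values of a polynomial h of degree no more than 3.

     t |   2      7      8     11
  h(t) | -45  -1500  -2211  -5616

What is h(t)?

h(t) = -4t^3 - 2t^2 - 5t + 5

Using the Lagrange interpolation formula with nodes 2, 7, 8, 11:
  L_0(t) = (t - 7)(t - 8)(t - 11) / -270
  L_1(t) = (t - 2)(t - 8)(t - 11) / 20
  L_2(t) = (t - 2)(t - 7)(t - 11) / -18
  L_3(t) = (t - 2)(t - 7)(t - 8) / 108
Then h(t) = -45·L_0(t) - 1500·L_1(t) - 2211·L_2(t) - 5616·L_3(t).
Expanding and collecting terms gives h(t) = -4t³ - 2t² - 5t + 5.
Check: h(11) = -5616. ✓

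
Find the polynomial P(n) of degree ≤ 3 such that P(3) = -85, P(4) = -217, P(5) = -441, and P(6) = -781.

P(n) = -4n^3 + 2n^2 + 2n - 1

Write P(n) = an^3 + bn^2 + cn + d. Substituting each data point gives a linear system:
  27a + 9b + 3c + d = -85
  64a + 16b + 4c + d = -217
  125a + 25b + 5c + d = -441
  216a + 36b + 6c + d = -781
Solving the system yields a = -4, b = 2, c = 2, d = -1.
So P(n) = -4n^3 + 2n^2 + 2n - 1.
Check: P(6) = -781. ✓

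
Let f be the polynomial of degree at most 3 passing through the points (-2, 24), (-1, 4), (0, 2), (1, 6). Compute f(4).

-66

Using the Lagrange interpolation formula with nodes -2, -1, 0, 1:
  L_0(s) = (s + 1)s(s - 1) / -6
  L_1(s) = (s + 2)s(s - 1) / 2
  L_2(s) = (s + 2)(s + 1)(s - 1) / -2
  L_3(s) = (s + 2)(s + 1)s / 6
Then f(s) = 24·L_0(s) + 4·L_1(s) + 2·L_2(s) + 6·L_3(s).
Expanding and collecting terms gives f(s) = -2s^3 + 3s^2 + 3s + 2.
Evaluating at s = 4: f(4) = -66.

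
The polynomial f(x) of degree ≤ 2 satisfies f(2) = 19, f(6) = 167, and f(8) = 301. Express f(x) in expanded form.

Using the Lagrange interpolation formula with nodes 2, 6, 8:
  L_0(x) = (x - 6)(x - 8) / 24
  L_1(x) = (x - 2)(x - 8) / -8
  L_2(x) = (x - 2)(x - 6) / 12
Then f(x) = 19·L_0(x) + 167·L_1(x) + 301·L_2(x).
Expanding and collecting terms gives f(x) = 5x² - 3x + 5.
Check: f(6) = 167. ✓

f(x) = 5x^2 - 3x + 5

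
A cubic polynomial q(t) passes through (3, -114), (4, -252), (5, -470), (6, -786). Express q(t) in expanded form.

q(t) = -3t^3 - 4t^2 + t

Using the Lagrange interpolation formula with nodes 3, 4, 5, 6:
  L_0(t) = (t - 4)(t - 5)(t - 6) / -6
  L_1(t) = (t - 3)(t - 5)(t - 6) / 2
  L_2(t) = (t - 3)(t - 4)(t - 6) / -2
  L_3(t) = (t - 3)(t - 4)(t - 5) / 6
Then q(t) = -114·L_0(t) - 252·L_1(t) - 470·L_2(t) - 786·L_3(t).
Expanding and collecting terms gives q(t) = -3t^3 - 4t^2 + t.
Check: q(6) = -786. ✓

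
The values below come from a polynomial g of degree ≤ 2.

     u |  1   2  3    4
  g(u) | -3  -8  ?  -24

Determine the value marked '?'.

The 3 known points determine the degree-2 polynomial uniquely.
Write g(u) = au^2 + bu + c. Substituting each data point gives a linear system:
  a + b + c = -3
  4a + 2b + c = -8
  16a + 4b + c = -24
Solving the system yields a = -1, b = -2, c = 0.
So g(u) = -u² - 2u.
Then g(3) = -15.

-15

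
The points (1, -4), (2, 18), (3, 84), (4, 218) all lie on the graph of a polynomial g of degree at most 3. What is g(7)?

Write g(u) = au^3 + bu^2 + cu + d. Substituting each data point gives a linear system:
  a + b + c + d = -4
  8a + 4b + 2c + d = 18
  27a + 9b + 3c + d = 84
  64a + 16b + 4c + d = 218
Solving the system yields a = 4, b = -2, c = 0, d = -6.
So g(u) = 4u^3 - 2u^2 - 6.
Then g(7) = 1268.

1268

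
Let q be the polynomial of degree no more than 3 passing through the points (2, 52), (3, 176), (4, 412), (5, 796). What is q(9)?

Write q(u) = au^3 + bu^2 + cu + d. Substituting each data point gives a linear system:
  8a + 4b + 2c + d = 52
  27a + 9b + 3c + d = 176
  64a + 16b + 4c + d = 412
  125a + 25b + 5c + d = 796
Solving the system yields a = 6, b = 2, c = 0, d = -4.
So q(u) = 6u^3 + 2u^2 - 4.
Then q(9) = 4532.

4532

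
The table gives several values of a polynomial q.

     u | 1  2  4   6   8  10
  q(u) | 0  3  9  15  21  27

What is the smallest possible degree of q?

Divided differences on the nodes 1, 2, 4, 6, 8, 10:
  order 0: 0  3  9  15  21  27
  order 1: 3  3  3  3  3
  order 2: 0  0  0  0
  order 3: 0  0  0
  order 4: 0  0
  order 5: 0
The order-1 divided differences are all 3 (nonzero) and every higher order vanishes, so the data lies on a polynomial of degree exactly 1.

1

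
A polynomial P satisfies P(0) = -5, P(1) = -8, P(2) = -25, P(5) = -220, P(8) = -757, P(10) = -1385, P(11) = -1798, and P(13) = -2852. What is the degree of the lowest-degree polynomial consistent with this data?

Divided differences on the nodes 0, 1, 2, 5, 8, 10, 11, 13:
  order 0: -5  -8  -25  -220  -757  -1385  -1798  -2852
  order 1: -3  -17  -65  -179  -314  -413  -527
  order 2: -7  -12  -19  -27  -33  -38
  order 3: -1  -1  -1  -1  -1
  order 4: 0  0  0  0
  order 5: 0  0  0
  order 6: 0  0
  order 7: 0
The order-3 divided differences are all -1 (nonzero) and every higher order vanishes, so the data lies on a polynomial of degree exactly 3.

3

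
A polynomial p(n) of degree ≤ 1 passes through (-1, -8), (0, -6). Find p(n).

p(n) = 2n - 6

Write p(n) = an + b. Substituting each data point gives a linear system:
  -a + b = -8
  b = -6
Solving the system yields a = 2, b = -6.
So p(n) = 2n - 6.
Check: p(-1) = -8. ✓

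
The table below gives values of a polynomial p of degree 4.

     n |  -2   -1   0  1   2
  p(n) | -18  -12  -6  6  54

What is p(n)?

p(n) = n^4 + 3n^3 + 2n^2 + 6n - 6

Write p(n) = an^4 + bn^3 + cn^2 + dn + e. Substituting each data point gives a linear system:
  16a - 8b + 4c - 2d + e = -18
  a - b + c - d + e = -12
  e = -6
  a + b + c + d + e = 6
  16a + 8b + 4c + 2d + e = 54
Solving the system yields a = 1, b = 3, c = 2, d = 6, e = -6.
So p(n) = n^4 + 3n^3 + 2n^2 + 6n - 6.
Check: p(-2) = -18. ✓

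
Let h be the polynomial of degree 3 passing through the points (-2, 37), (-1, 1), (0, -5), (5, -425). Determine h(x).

Write h(x) = ax^3 + bx^2 + cx + d. Substituting each data point gives a linear system:
  -8a + 4b - 2c + d = 37
  -a + b - c + d = 1
  d = -5
  125a + 25b + 5c + d = -425
Solving the system yields a = -4, b = 3, c = 1, d = -5.
So h(x) = -4x^3 + 3x^2 + x - 5.
Check: h(-1) = 1. ✓

h(x) = -4x^3 + 3x^2 + x - 5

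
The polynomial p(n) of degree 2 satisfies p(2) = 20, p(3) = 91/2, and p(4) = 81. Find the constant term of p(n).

Write p(n) = an^2 + bn + c. Substituting each data point gives a linear system:
  4a + 2b + c = 20
  9a + 3b + c = 91/2
  16a + 4b + c = 81
Solving the system yields a = 5, b = 1/2, c = -1.
So p(n) = 5n^2 + (1/2)n - 1.
The constant term is -1.

-1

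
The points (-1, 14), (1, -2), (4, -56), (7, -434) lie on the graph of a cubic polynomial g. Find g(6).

-252

Write g(x) = ax^3 + bx^2 + cx + d. Substituting each data point gives a linear system:
  -a + b - c + d = 14
  a + b + c + d = -2
  64a + 16b + 4c + d = -56
  343a + 49b + 7c + d = -434
Solving the system yields a = -2, b = 6, c = -6, d = 0.
So g(x) = -2x^3 + 6x^2 - 6x.
Then g(6) = -252.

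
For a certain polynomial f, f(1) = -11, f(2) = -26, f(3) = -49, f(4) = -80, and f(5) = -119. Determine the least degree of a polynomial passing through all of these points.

Forward differences of the values at s = 1, 2, 3, 4, 5:
  f  : -11  -26  -49  -80  -119
  Δ  : -15  -23  -31  -39
  Δ^2: -8  -8  -8
  Δ^3: 0  0
  Δ^4: 0
The second differences are constant (-8) and nonzero, while all higher differences vanish, so the minimal degree is 2.

2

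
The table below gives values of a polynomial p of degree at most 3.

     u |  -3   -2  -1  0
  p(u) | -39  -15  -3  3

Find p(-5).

Using the Lagrange interpolation formula with nodes -3, -2, -1, 0:
  L_0(u) = (u + 2)(u + 1)u / -6
  L_1(u) = (u + 3)(u + 1)u / 2
  L_2(u) = (u + 3)(u + 2)u / -2
  L_3(u) = (u + 3)(u + 2)(u + 1) / 6
Then p(u) = -39·L_0(u) - 15·L_1(u) - 3·L_2(u) + 3·L_3(u).
Expanding and collecting terms gives p(u) = u^3 + 5u + 3.
Evaluating at u = -5: p(-5) = -147.

-147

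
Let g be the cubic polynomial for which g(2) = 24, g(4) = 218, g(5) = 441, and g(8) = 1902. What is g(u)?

Write g(u) = au^3 + bu^2 + cu + d. Substituting each data point gives a linear system:
  8a + 4b + 2c + d = 24
  64a + 16b + 4c + d = 218
  125a + 25b + 5c + d = 441
  512a + 64b + 8c + d = 1902
Solving the system yields a = 4, b = -2, c = -3, d = 6.
So g(u) = 4u^3 - 2u^2 - 3u + 6.
Check: g(8) = 1902. ✓

g(u) = 4u^3 - 2u^2 - 3u + 6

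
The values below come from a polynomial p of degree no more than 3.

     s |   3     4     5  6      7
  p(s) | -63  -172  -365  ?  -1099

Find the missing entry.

On equispaced nodes a degree-3 polynomial has vanishing fourth forward difference, so
  p(3) - 4·p(4) + 6·p(5) - 4·p(6) + p(7) = 0.
Substituting the known values and solving for p(6):
  -4·p(6) = 2664
  p(6) = -666.

-666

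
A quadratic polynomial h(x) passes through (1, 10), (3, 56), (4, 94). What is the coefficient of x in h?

Write h(x) = ax^2 + bx + c. Substituting each data point gives a linear system:
  a + b + c = 10
  9a + 3b + c = 56
  16a + 4b + c = 94
Solving the system yields a = 5, b = 3, c = 2.
So h(x) = 5x^2 + 3x + 2.
The coefficient of x is 3.

3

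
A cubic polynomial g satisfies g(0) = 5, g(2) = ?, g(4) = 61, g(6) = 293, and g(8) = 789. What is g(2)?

-3

On equispaced nodes a degree-3 polynomial has vanishing fourth forward difference, so
  g(0) - 4·g(2) + 6·g(4) - 4·g(6) + g(8) = 0.
Substituting the known values and solving for g(2):
  -4·g(2) = 12
  g(2) = -3.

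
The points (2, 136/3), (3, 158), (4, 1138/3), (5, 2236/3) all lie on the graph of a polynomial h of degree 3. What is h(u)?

h(u) = 6u^3 + (1/3)u^2 - 3u + 2

Using the Lagrange interpolation formula with nodes 2, 3, 4, 5:
  L_0(u) = (u - 3)(u - 4)(u - 5) / -6
  L_1(u) = (u - 2)(u - 4)(u - 5) / 2
  L_2(u) = (u - 2)(u - 3)(u - 5) / -2
  L_3(u) = (u - 2)(u - 3)(u - 4) / 6
Then h(u) = 136/3·L_0(u) + 158·L_1(u) + 1138/3·L_2(u) + 2236/3·L_3(u).
Expanding and collecting terms gives h(u) = 6u^3 + (1/3)u^2 - 3u + 2.
Check: h(5) = 2236/3. ✓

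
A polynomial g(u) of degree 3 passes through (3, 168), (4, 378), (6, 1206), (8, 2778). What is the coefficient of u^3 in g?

5

Write g(u) = au^3 + bu^2 + cu + d. Substituting each data point gives a linear system:
  27a + 9b + 3c + d = 168
  64a + 16b + 4c + d = 378
  216a + 36b + 6c + d = 1206
  512a + 64b + 8c + d = 2778
Solving the system yields a = 5, b = 3, c = 4, d = -6.
So g(u) = 5u^3 + 3u^2 + 4u - 6.
The leading coefficient is 5.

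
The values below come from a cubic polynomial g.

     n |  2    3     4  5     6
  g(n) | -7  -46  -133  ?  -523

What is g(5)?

The 4 known points determine the degree-3 polynomial uniquely.
Write g(n) = an^3 + bn^2 + cn + d. Substituting each data point gives a linear system:
  8a + 4b + 2c + d = -7
  27a + 9b + 3c + d = -46
  64a + 16b + 4c + d = -133
  216a + 36b + 6c + d = -523
Solving the system yields a = -3, b = 3, c = 3, d = -1.
So g(n) = -3n^3 + 3n^2 + 3n - 1.
Then g(5) = -286.

-286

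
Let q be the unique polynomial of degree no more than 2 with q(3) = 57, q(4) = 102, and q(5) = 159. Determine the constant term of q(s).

Write q(s) = as^2 + bs + c. Substituting each data point gives a linear system:
  9a + 3b + c = 57
  16a + 4b + c = 102
  25a + 5b + c = 159
Solving the system yields a = 6, b = 3, c = -6.
So q(s) = 6s² + 3s - 6.
The constant term is -6.

-6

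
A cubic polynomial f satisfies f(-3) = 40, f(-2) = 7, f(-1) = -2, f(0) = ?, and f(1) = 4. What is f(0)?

On equispaced nodes a degree-3 polynomial has vanishing fourth forward difference, so
  f(-3) - 4·f(-2) + 6·f(-1) - 4·f(0) + f(1) = 0.
Substituting the known values and solving for f(0):
  -4·f(0) = -4
  f(0) = 1.

1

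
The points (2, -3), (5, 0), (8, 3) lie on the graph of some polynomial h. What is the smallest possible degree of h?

1

Divided differences on the nodes 2, 5, 8:
  order 0: -3  0  3
  order 1: 1  1
  order 2: 0
The order-1 divided differences are all 1 (nonzero) and every higher order vanishes, so the data lies on a polynomial of degree exactly 1.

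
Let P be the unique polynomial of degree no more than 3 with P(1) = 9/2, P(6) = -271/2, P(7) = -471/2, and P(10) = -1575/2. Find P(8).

-747/2

Using the Lagrange interpolation formula with nodes 1, 6, 7, 10:
  L_0(x) = (x - 6)(x - 7)(x - 10) / -270
  L_1(x) = (x - 1)(x - 7)(x - 10) / 20
  L_2(x) = (x - 1)(x - 6)(x - 10) / -18
  L_3(x) = (x - 1)(x - 6)(x - 7) / 108
Then P(x) = 9/2·L_0(x) - 271/2·L_1(x) - 471/2·L_2(x) - 1575/2·L_3(x).
Expanding and collecting terms gives P(x) = -x^3 + 2x^2 + x + 5/2.
Evaluating at x = 8: P(8) = -747/2.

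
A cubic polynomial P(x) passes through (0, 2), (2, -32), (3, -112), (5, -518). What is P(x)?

P(x) = -4x^3 - x^2 + x + 2

Using the Lagrange interpolation formula with nodes 0, 2, 3, 5:
  L_0(x) = (x - 2)(x - 3)(x - 5) / -30
  L_1(x) = x(x - 3)(x - 5) / 6
  L_2(x) = x(x - 2)(x - 5) / -6
  L_3(x) = x(x - 2)(x - 3) / 30
Then P(x) = 2·L_0(x) - 32·L_1(x) - 112·L_2(x) - 518·L_3(x).
Expanding and collecting terms gives P(x) = -4x^3 - x^2 + x + 2.
Check: P(2) = -32. ✓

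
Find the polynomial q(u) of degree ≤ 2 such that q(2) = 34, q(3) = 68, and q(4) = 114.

Using the Lagrange interpolation formula with nodes 2, 3, 4:
  L_0(u) = (u - 3)(u - 4) / 2
  L_1(u) = (u - 2)(u - 4) / -1
  L_2(u) = (u - 2)(u - 3) / 2
Then q(u) = 34·L_0(u) + 68·L_1(u) + 114·L_2(u).
Expanding and collecting terms gives q(u) = 6u^2 + 4u + 2.
Check: q(3) = 68. ✓

q(u) = 6u^2 + 4u + 2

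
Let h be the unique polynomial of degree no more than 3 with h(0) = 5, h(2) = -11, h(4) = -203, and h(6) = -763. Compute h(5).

Using the Lagrange interpolation formula with nodes 0, 2, 4, 6:
  L_0(t) = (t - 2)(t - 4)(t - 6) / -48
  L_1(t) = t(t - 4)(t - 6) / 16
  L_2(t) = t(t - 2)(t - 6) / -16
  L_3(t) = t(t - 2)(t - 4) / 48
Then h(t) = 5·L_0(t) - 11·L_1(t) - 203·L_2(t) - 763·L_3(t).
Expanding and collecting terms gives h(t) = -4t³ + 2t² + 4t + 5.
Evaluating at t = 5: h(5) = -425.

-425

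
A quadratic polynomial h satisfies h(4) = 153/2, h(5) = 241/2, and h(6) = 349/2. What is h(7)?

477/2

Write h(t) = at^2 + bt + c. Substituting each data point gives a linear system:
  16a + 4b + c = 153/2
  25a + 5b + c = 241/2
  36a + 6b + c = 349/2
Solving the system yields a = 5, b = -1, c = 1/2.
So h(t) = 5t² - t + 1/2.
Then h(7) = 477/2.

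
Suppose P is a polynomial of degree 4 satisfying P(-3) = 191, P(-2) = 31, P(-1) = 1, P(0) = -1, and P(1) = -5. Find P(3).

Forward differences of the values at x = -3, -2, -1, 0, 1:
  P  : 191  31  1  -1  -5
  Δ  : -160  -30  -2  -4
  Δ^2: 130  28  -2
  Δ^3: -102  -30
  Δ^4: 72
The fourth differences are constant, confirming degree 4.
Interpolating (Newton forward form) and evaluating at x = 3 gives P(3) = 221.

221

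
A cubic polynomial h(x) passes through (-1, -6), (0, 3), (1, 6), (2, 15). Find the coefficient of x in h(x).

4

Write h(x) = ax^3 + bx^2 + cx + d. Substituting each data point gives a linear system:
  -a + b - c + d = -6
  d = 3
  a + b + c + d = 6
  8a + 4b + 2c + d = 15
Solving the system yields a = 2, b = -3, c = 4, d = 3.
So h(x) = 2x^3 - 3x^2 + 4x + 3.
The coefficient of x is 4.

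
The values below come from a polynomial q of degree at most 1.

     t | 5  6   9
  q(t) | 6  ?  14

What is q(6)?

8

The 2 known points determine the degree-1 polynomial uniquely.
Write q(t) = at + b. Substituting each data point gives a linear system:
  5a + b = 6
  9a + b = 14
Solving the system yields a = 2, b = -4.
So q(t) = 2t - 4.
Then q(6) = 8.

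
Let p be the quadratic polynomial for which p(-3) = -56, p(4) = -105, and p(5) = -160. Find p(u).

p(u) = -6u^2 - u - 5

Write p(u) = au^2 + bu + c. Substituting each data point gives a linear system:
  9a - 3b + c = -56
  16a + 4b + c = -105
  25a + 5b + c = -160
Solving the system yields a = -6, b = -1, c = -5.
So p(u) = -6u^2 - u - 5.
Check: p(-3) = -56. ✓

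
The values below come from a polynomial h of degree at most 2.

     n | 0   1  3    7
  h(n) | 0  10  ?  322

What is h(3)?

The 3 known points determine the degree-2 polynomial uniquely.
Write h(n) = an^2 + bn + c. Substituting each data point gives a linear system:
  c = 0
  a + b + c = 10
  49a + 7b + c = 322
Solving the system yields a = 6, b = 4, c = 0.
So h(n) = 6n^2 + 4n.
Then h(3) = 66.

66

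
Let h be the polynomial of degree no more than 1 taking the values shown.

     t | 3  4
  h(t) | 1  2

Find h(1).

Write h(t) = at + b. Substituting each data point gives a linear system:
  3a + b = 1
  4a + b = 2
Solving the system yields a = 1, b = -2.
So h(t) = t - 2.
Then h(1) = -1.

-1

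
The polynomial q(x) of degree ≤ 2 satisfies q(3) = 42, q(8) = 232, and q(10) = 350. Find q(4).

68

Write q(x) = ax^2 + bx + c. Substituting each data point gives a linear system:
  9a + 3b + c = 42
  64a + 8b + c = 232
  100a + 10b + c = 350
Solving the system yields a = 3, b = 5, c = 0.
So q(x) = 3x^2 + 5x.
Then q(4) = 68.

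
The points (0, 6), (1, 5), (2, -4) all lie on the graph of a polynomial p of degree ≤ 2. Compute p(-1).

-1

Write p(n) = an^2 + bn + c. Substituting each data point gives a linear system:
  c = 6
  a + b + c = 5
  4a + 2b + c = -4
Solving the system yields a = -4, b = 3, c = 6.
So p(n) = -4n^2 + 3n + 6.
Then p(-1) = -1.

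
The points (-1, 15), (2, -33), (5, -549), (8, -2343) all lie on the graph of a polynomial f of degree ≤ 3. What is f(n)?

Using the Lagrange interpolation formula with nodes -1, 2, 5, 8:
  L_0(n) = (n - 2)(n - 5)(n - 8) / -162
  L_1(n) = (n + 1)(n - 5)(n - 8) / 54
  L_2(n) = (n + 1)(n - 2)(n - 8) / -54
  L_3(n) = (n + 1)(n - 2)(n - 5) / 162
Then f(n) = 15·L_0(n) - 33·L_1(n) - 549·L_2(n) - 2343·L_3(n).
Expanding and collecting terms gives f(n) = -5n^3 + 4n^2 - 5n + 1.
Check: f(2) = -33. ✓

f(n) = -5n^3 + 4n^2 - 5n + 1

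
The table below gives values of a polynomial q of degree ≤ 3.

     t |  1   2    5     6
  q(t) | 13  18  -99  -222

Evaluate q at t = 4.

-26

Write q(t) = at^3 + bt^2 + ct + d. Substituting each data point gives a linear system:
  a + b + c + d = 13
  8a + 4b + 2c + d = 18
  125a + 25b + 5c + d = -99
  216a + 36b + 6c + d = -222
Solving the system yields a = -2, b = 5, c = 4, d = 6.
So q(t) = -2t³ + 5t² + 4t + 6.
Then q(4) = -26.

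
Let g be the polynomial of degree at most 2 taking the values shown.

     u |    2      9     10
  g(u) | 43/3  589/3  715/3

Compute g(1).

Write g(u) = au^2 + bu + c. Substituting each data point gives a linear system:
  4a + 2b + c = 43/3
  81a + 9b + c = 589/3
  100a + 10b + c = 715/3
Solving the system yields a = 2, b = 4, c = -5/3.
So g(u) = 2u² + 4u - 5/3.
Then g(1) = 13/3.

13/3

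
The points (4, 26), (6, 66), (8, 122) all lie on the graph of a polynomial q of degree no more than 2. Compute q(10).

194

Using the Lagrange interpolation formula with nodes 4, 6, 8:
  L_0(t) = (t - 6)(t - 8) / 8
  L_1(t) = (t - 4)(t - 8) / -4
  L_2(t) = (t - 4)(t - 6) / 8
Then q(t) = 26·L_0(t) + 66·L_1(t) + 122·L_2(t).
Expanding and collecting terms gives q(t) = 2t² - 6.
Evaluating at t = 10: q(10) = 194.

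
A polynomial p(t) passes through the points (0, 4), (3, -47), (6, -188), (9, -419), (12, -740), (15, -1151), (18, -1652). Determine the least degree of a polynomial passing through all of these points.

Forward differences of the values at t = 0, 3, 6, 9, 12, 15, 18:
  p  : 4  -47  -188  -419  -740  -1151  -1652
  Δ  : -51  -141  -231  -321  -411  -501
  Δ^2: -90  -90  -90  -90  -90
  Δ^3: 0  0  0  0
  Δ^4: 0  0  0
  Δ^5: 0  0
  Δ^6: 0
The second differences are constant (-90) and nonzero, while all higher differences vanish, so the minimal degree is 2.

2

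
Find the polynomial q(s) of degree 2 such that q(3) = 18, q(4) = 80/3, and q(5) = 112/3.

Write q(s) = as^2 + bs + c. Substituting each data point gives a linear system:
  9a + 3b + c = 18
  16a + 4b + c = 80/3
  25a + 5b + c = 112/3
Solving the system yields a = 1, b = 5/3, c = 4.
So q(s) = s^2 + (5/3)s + 4.
Check: q(3) = 18. ✓

q(s) = s^2 + (5/3)s + 4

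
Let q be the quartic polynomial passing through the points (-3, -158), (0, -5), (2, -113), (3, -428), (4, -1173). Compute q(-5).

Write q(n) = an^4 + bn^3 + cn^2 + dn + e. Substituting each data point gives a linear system:
  81a - 27b + 9c - 3d + e = -158
  e = -5
  16a + 8b + 4c + 2d + e = -113
  81a + 27b + 9c + 3d + e = -428
  256a + 64b + 16c + 4d + e = -1173
Solving the system yields a = -3, b = -5, c = -5, d = 0, e = -5.
So q(n) = -3n^4 - 5n^3 - 5n^2 - 5.
Then q(-5) = -1380.

-1380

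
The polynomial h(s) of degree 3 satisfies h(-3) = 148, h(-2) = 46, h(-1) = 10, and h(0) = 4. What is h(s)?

h(s) = -6s^3 - 3s^2 - 3s + 4

Using the Lagrange interpolation formula with nodes -3, -2, -1, 0:
  L_0(s) = (s + 2)(s + 1)s / -6
  L_1(s) = (s + 3)(s + 1)s / 2
  L_2(s) = (s + 3)(s + 2)s / -2
  L_3(s) = (s + 3)(s + 2)(s + 1) / 6
Then h(s) = 148·L_0(s) + 46·L_1(s) + 10·L_2(s) + 4·L_3(s).
Expanding and collecting terms gives h(s) = -6s^3 - 3s^2 - 3s + 4.
Check: h(-3) = 148. ✓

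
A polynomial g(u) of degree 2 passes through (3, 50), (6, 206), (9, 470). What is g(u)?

Using the Lagrange interpolation formula with nodes 3, 6, 9:
  L_0(u) = (u - 6)(u - 9) / 18
  L_1(u) = (u - 3)(u - 9) / -9
  L_2(u) = (u - 3)(u - 6) / 18
Then g(u) = 50·L_0(u) + 206·L_1(u) + 470·L_2(u).
Expanding and collecting terms gives g(u) = 6u² - 2u + 2.
Check: g(9) = 470. ✓

g(u) = 6u^2 - 2u + 2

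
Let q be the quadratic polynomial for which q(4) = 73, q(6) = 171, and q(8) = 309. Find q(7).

235

Forward differences of the values at u = 4, 6, 8:
  q  : 73  171  309
  Δ  : 98  138
  Δ^2: 40
The second differences are constant, confirming degree 2.
Interpolating (Newton forward form) and evaluating at u = 7 gives q(7) = 235.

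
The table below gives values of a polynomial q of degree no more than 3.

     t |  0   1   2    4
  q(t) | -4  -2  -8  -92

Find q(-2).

16

Using the Lagrange interpolation formula with nodes 0, 1, 2, 4:
  L_0(t) = (t - 1)(t - 2)(t - 4) / -8
  L_1(t) = t(t - 2)(t - 4) / 3
  L_2(t) = t(t - 1)(t - 4) / -4
  L_3(t) = t(t - 1)(t - 2) / 24
Then q(t) = -4·L_0(t) - 2·L_1(t) - 8·L_2(t) - 92·L_3(t).
Expanding and collecting terms gives q(t) = -2t³ + 2t² + 2t - 4.
Evaluating at t = -2: q(-2) = 16.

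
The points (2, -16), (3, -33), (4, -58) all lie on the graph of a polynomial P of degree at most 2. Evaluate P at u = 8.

-238

Using the Lagrange interpolation formula with nodes 2, 3, 4:
  L_0(u) = (u - 3)(u - 4) / 2
  L_1(u) = (u - 2)(u - 4) / -1
  L_2(u) = (u - 2)(u - 3) / 2
Then P(u) = -16·L_0(u) - 33·L_1(u) - 58·L_2(u).
Expanding and collecting terms gives P(u) = -4u^2 + 3u - 6.
Evaluating at u = 8: P(8) = -238.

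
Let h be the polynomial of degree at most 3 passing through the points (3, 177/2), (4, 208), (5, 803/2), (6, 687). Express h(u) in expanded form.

h(u) = 3u^3 + u^2 + (3/2)u - 6

Write h(u) = au^3 + bu^2 + cu + d. Substituting each data point gives a linear system:
  27a + 9b + 3c + d = 177/2
  64a + 16b + 4c + d = 208
  125a + 25b + 5c + d = 803/2
  216a + 36b + 6c + d = 687
Solving the system yields a = 3, b = 1, c = 3/2, d = -6.
So h(u) = 3u³ + u² + (3/2)u - 6.
Check: h(6) = 687. ✓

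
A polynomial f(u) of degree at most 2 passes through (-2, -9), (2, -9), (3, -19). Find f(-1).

-3

Write f(u) = au^2 + bu + c. Substituting each data point gives a linear system:
  4a - 2b + c = -9
  4a + 2b + c = -9
  9a + 3b + c = -19
Solving the system yields a = -2, b = 0, c = -1.
So f(u) = -2u² - 1.
Then f(-1) = -3.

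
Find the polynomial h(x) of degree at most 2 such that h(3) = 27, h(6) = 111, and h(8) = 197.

h(x) = 3x^2 + x - 3

Using the Lagrange interpolation formula with nodes 3, 6, 8:
  L_0(x) = (x - 6)(x - 8) / 15
  L_1(x) = (x - 3)(x - 8) / -6
  L_2(x) = (x - 3)(x - 6) / 10
Then h(x) = 27·L_0(x) + 111·L_1(x) + 197·L_2(x).
Expanding and collecting terms gives h(x) = 3x^2 + x - 3.
Check: h(3) = 27. ✓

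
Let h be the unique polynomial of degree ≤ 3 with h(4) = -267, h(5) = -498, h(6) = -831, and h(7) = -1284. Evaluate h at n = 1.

Write h(n) = an^3 + bn^2 + cn + d. Substituting each data point gives a linear system:
  64a + 16b + 4c + d = -267
  125a + 25b + 5c + d = -498
  216a + 36b + 6c + d = -831
  343a + 49b + 7c + d = -1284
Solving the system yields a = -3, b = -6, c = 6, d = -3.
So h(n) = -3n^3 - 6n^2 + 6n - 3.
Then h(1) = -6.

-6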